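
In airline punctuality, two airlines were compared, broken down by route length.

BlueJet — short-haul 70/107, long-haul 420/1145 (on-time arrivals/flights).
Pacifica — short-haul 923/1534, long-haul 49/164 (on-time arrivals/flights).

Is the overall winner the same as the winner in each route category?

No

Short-haul: BlueJet 70/107 = 65.4%, Pacifica 923/1534 = 60.2% → BlueJet
Long-haul: BlueJet 420/1145 = 36.7%, Pacifica 49/164 = 29.9% → BlueJet
Overall: BlueJet 490/1252 = 39.1%, Pacifica 972/1698 = 57.2% → Pacifica
BlueJet wins each route group but Pacifica wins overall — the comparison reverses. BlueJet's flights skew toward long-haul, which has a lower base rate.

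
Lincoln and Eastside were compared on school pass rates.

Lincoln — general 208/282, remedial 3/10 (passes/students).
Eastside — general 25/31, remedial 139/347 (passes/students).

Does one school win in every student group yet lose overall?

General: Lincoln 208/282 = 73.8%, Eastside 25/31 = 80.6% → Eastside
Remedial: Lincoln 3/10 = 30.0%, Eastside 139/347 = 40.1% → Eastside
Overall: Lincoln 211/292 = 72.3%, Eastside 164/378 = 43.4% → Lincoln
Eastside wins each student group but Lincoln wins overall — the comparison reverses. Eastside's students skew toward remedial, which has a lower base rate.

Yes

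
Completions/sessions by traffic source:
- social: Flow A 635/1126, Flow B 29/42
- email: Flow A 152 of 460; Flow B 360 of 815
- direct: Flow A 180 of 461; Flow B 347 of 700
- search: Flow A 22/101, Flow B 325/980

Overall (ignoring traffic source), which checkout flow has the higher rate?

Flow A

Social: Flow A 635/1126 = 56.4%, Flow B 29/42 = 69.0% → Flow B
Email: Flow A 152/460 = 33.0%, Flow B 360/815 = 44.2% → Flow B
Direct: Flow A 180/461 = 39.0%, Flow B 347/700 = 49.6% → Flow B
Search: Flow A 22/101 = 21.8%, Flow B 325/980 = 33.2% → Flow B
Overall: Flow A 989/2148 = 46.0%, Flow B 1061/2537 = 41.8% → Flow A
(Flow B wins every traffic group but Flow A wins overall — Flow B's sessions skew toward the low-rate search group.)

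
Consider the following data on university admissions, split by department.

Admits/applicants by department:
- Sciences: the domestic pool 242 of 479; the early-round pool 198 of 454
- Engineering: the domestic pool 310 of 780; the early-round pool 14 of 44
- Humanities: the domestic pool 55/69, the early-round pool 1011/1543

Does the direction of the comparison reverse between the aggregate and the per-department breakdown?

Sciences: the domestic pool 242/479 = 50.5%, the early-round pool 198/454 = 43.6% → the domestic pool
Engineering: the domestic pool 310/780 = 39.7%, the early-round pool 14/44 = 31.8% → the domestic pool
Humanities: the domestic pool 55/69 = 79.7%, the early-round pool 1011/1543 = 65.5% → the domestic pool
Overall: the domestic pool 607/1328 = 45.7%, the early-round pool 1223/2041 = 59.9% → the early-round pool
The domestic pool wins each department group but the early-round pool wins overall — the comparison reverses. The domestic pool's applicants skew toward Engineering, which has a lower base rate.

Yes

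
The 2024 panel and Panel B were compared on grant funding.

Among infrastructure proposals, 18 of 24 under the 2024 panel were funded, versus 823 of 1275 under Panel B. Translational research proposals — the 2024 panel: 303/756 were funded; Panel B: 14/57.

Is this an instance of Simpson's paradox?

Yes

Infrastructure: the 2024 panel 18/24 = 75.0%, Panel B 823/1275 = 64.5% → the 2024 panel
Translational research: the 2024 panel 303/756 = 40.1%, Panel B 14/57 = 24.6% → the 2024 panel
Overall: the 2024 panel 321/780 = 41.2%, Panel B 837/1332 = 62.8% → Panel B
The 2024 panel wins each proposal group but Panel B wins overall — the comparison reverses. The 2024 panel's proposals skew toward translational research, which has a lower base rate.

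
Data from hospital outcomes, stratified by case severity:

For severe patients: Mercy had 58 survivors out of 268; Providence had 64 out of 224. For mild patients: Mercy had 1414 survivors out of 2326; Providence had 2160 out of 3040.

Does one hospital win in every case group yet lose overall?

Severe: Mercy 58/268 = 21.6%, Providence 64/224 = 28.6% → Providence
Mild: Mercy 1414/2326 = 60.8%, Providence 2160/3040 = 71.1% → Providence
Overall: Mercy 1472/2594 = 56.7%, Providence 2224/3264 = 68.1% → Providence
Providence wins overall and in every case group — no reversal.

No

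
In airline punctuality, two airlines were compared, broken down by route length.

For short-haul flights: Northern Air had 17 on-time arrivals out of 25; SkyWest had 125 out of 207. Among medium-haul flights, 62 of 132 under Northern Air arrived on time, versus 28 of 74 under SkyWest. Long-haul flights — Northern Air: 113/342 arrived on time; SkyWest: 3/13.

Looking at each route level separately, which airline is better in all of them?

Northern Air

Short-haul: Northern Air 17/25 = 68.0%, SkyWest 125/207 = 60.4% → Northern Air
Medium-haul: Northern Air 62/132 = 47.0%, SkyWest 28/74 = 37.8% → Northern Air
Long-haul: Northern Air 113/342 = 33.0%, SkyWest 3/13 = 23.1% → Northern Air
Northern Air has the higher rate in all 3 groups.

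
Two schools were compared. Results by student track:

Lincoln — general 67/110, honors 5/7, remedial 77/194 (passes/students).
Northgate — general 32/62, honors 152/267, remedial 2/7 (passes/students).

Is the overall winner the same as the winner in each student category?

No

General: Lincoln 67/110 = 60.9%, Northgate 32/62 = 51.6% → Lincoln
Honors: Lincoln 5/7 = 71.4%, Northgate 152/267 = 56.9% → Lincoln
Remedial: Lincoln 77/194 = 39.7%, Northgate 2/7 = 28.6% → Lincoln
Overall: Lincoln 149/311 = 47.9%, Northgate 186/336 = 55.4% → Northgate
Lincoln wins each student group but Northgate wins overall — the comparison reverses. Lincoln's students skew toward remedial, which has a lower base rate.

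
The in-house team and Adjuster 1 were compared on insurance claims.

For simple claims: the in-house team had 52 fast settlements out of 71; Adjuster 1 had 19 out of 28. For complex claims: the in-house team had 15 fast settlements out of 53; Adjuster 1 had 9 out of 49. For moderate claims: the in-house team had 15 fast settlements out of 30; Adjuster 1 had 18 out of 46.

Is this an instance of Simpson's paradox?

No

Simple: the in-house team 52/71 = 73.2%, Adjuster 1 19/28 = 67.9% → the in-house team
Complex: the in-house team 15/53 = 28.3%, Adjuster 1 9/49 = 18.4% → the in-house team
Moderate: the in-house team 15/30 = 50.0%, Adjuster 1 18/46 = 39.1% → the in-house team
Overall: the in-house team 82/154 = 53.2%, Adjuster 1 46/123 = 37.4% → the in-house team
The in-house team wins overall and in every claim group — no reversal.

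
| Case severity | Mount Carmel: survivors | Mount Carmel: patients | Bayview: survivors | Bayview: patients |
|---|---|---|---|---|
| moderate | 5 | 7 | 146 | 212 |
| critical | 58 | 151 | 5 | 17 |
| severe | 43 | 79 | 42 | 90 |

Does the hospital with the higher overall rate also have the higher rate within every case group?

Moderate: Mount Carmel 5/7 = 71.4%, Bayview 146/212 = 68.9% → Mount Carmel
Critical: Mount Carmel 58/151 = 38.4%, Bayview 5/17 = 29.4% → Mount Carmel
Severe: Mount Carmel 43/79 = 54.4%, Bayview 42/90 = 46.7% → Mount Carmel
Overall: Mount Carmel 106/237 = 44.7%, Bayview 193/319 = 60.5% → Bayview
Mount Carmel wins each case group but Bayview wins overall — the comparison reverses. Mount Carmel's patients skew toward critical, which has a lower base rate.

No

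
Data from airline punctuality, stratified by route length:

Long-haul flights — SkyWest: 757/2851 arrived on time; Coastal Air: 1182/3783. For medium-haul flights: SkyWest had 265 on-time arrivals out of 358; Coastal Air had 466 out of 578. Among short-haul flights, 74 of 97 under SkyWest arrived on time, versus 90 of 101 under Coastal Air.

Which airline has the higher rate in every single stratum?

Coastal Air

Long-haul: SkyWest 757/2851 = 26.6%, Coastal Air 1182/3783 = 31.2% → Coastal Air
Medium-haul: SkyWest 265/358 = 74.0%, Coastal Air 466/578 = 80.6% → Coastal Air
Short-haul: SkyWest 74/97 = 76.3%, Coastal Air 90/101 = 89.1% → Coastal Air
Coastal Air has the higher rate in all 3 groups.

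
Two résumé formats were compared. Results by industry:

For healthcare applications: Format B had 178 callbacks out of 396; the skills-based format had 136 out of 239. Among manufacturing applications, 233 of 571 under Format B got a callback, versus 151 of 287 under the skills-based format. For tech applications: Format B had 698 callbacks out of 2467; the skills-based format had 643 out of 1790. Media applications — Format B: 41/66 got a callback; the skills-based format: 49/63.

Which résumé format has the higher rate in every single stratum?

Healthcare: Format B 178/396 = 44.9%, the skills-based format 136/239 = 56.9% → the skills-based format
Manufacturing: Format B 233/571 = 40.8%, the skills-based format 151/287 = 52.6% → the skills-based format
Tech: Format B 698/2467 = 28.3%, the skills-based format 643/1790 = 35.9% → the skills-based format
Media: Format B 41/66 = 62.1%, the skills-based format 49/63 = 77.8% → the skills-based format
The skills-based format has the higher rate in all 4 groups.

the skills-based format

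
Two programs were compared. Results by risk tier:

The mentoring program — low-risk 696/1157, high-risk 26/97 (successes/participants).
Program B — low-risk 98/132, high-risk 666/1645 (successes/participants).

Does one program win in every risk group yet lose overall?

Low-risk: the mentoring program 696/1157 = 60.2%, Program B 98/132 = 74.2% → Program B
High-risk: the mentoring program 26/97 = 26.8%, Program B 666/1645 = 40.5% → Program B
Overall: the mentoring program 722/1254 = 57.6%, Program B 764/1777 = 43.0% → the mentoring program
Program B wins each risk group but the mentoring program wins overall — the comparison reverses. Program B's participants skew toward high-risk, which has a lower base rate.

Yes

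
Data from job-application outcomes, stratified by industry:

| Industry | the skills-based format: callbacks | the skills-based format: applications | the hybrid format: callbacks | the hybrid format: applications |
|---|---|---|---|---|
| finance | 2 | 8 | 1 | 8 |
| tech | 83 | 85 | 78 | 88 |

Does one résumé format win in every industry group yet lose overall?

Finance: the skills-based format 2/8 = 25.0%, the hybrid format 1/8 = 12.5% → the skills-based format
Tech: the skills-based format 83/85 = 97.6%, the hybrid format 78/88 = 88.6% → the skills-based format
Overall: the skills-based format 85/93 = 91.4%, the hybrid format 79/96 = 82.3% → the skills-based format
The skills-based format wins overall and in every industry group — no reversal.

No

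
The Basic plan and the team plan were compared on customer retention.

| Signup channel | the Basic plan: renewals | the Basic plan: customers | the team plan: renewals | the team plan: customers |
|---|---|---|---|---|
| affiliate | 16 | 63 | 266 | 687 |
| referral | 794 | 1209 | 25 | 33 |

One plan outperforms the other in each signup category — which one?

Affiliate: the Basic plan 16/63 = 25.4%, the team plan 266/687 = 38.7% → the team plan
Referral: the Basic plan 794/1209 = 65.7%, the team plan 25/33 = 75.8% → the team plan
The team plan has the higher rate in both groups.

the team plan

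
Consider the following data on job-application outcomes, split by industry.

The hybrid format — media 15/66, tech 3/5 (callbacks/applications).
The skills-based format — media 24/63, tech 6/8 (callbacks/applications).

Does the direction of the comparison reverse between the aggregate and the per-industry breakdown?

No

Media: the hybrid format 15/66 = 22.7%, the skills-based format 24/63 = 38.1% → the skills-based format
Tech: the hybrid format 3/5 = 60.0%, the skills-based format 6/8 = 75.0% → the skills-based format
Overall: the hybrid format 18/71 = 25.4%, the skills-based format 30/71 = 42.3% → the skills-based format
The skills-based format wins overall and in every industry group — no reversal.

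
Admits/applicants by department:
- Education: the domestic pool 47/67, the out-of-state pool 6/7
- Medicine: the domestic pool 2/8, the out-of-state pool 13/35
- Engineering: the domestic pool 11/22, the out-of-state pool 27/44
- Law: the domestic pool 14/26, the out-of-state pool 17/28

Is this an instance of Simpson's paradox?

Education: the domestic pool 47/67 = 70.1%, the out-of-state pool 6/7 = 85.7% → the out-of-state pool
Medicine: the domestic pool 2/8 = 25.0%, the out-of-state pool 13/35 = 37.1% → the out-of-state pool
Engineering: the domestic pool 11/22 = 50.0%, the out-of-state pool 27/44 = 61.4% → the out-of-state pool
Law: the domestic pool 14/26 = 53.8%, the out-of-state pool 17/28 = 60.7% → the out-of-state pool
Overall: the domestic pool 74/123 = 60.2%, the out-of-state pool 63/114 = 55.3% → the domestic pool
The out-of-state pool wins each department group but the domestic pool wins overall — the comparison reverses. The out-of-state pool's applicants skew toward Medicine, which has a lower base rate.

Yes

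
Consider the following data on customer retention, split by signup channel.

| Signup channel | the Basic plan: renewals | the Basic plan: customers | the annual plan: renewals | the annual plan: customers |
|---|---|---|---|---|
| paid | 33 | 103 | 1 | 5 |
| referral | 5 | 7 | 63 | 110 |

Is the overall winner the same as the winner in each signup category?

No

Paid: the Basic plan 33/103 = 32.0%, the annual plan 1/5 = 20.0% → the Basic plan
Referral: the Basic plan 5/7 = 71.4%, the annual plan 63/110 = 57.3% → the Basic plan
Overall: the Basic plan 38/110 = 34.5%, the annual plan 64/115 = 55.7% → the annual plan
The Basic plan wins each signup group but the annual plan wins overall — the comparison reverses. The Basic plan's customers skew toward paid, which has a lower base rate.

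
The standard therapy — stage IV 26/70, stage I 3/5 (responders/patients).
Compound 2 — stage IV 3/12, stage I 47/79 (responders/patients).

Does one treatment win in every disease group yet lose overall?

Yes

Stage IV: the standard therapy 26/70 = 37.1%, Compound 2 3/12 = 25.0% → the standard therapy
Stage I: the standard therapy 3/5 = 60.0%, Compound 2 47/79 = 59.5% → the standard therapy
Overall: the standard therapy 29/75 = 38.7%, Compound 2 50/91 = 54.9% → Compound 2
The standard therapy wins each disease group but Compound 2 wins overall — the comparison reverses. The standard therapy's patients skew toward stage IV, which has a lower base rate.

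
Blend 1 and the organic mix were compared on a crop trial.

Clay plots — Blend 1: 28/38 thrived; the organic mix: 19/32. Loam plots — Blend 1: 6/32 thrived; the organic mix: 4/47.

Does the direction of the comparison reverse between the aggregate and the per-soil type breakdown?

No

Clay: Blend 1 28/38 = 73.7%, the organic mix 19/32 = 59.4% → Blend 1
Loam: Blend 1 6/32 = 18.8%, the organic mix 4/47 = 8.5% → Blend 1
Overall: Blend 1 34/70 = 48.6%, the organic mix 23/79 = 29.1% → Blend 1
Blend 1 wins overall and in every soil group — no reversal.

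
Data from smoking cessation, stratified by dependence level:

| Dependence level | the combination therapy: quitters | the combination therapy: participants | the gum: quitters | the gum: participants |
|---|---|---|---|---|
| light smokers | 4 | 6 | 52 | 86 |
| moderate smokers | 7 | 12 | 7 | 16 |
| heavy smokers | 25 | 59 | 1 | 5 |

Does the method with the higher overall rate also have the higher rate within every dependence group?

No

Light smokers: the combination therapy 4/6 = 66.7%, the gum 52/86 = 60.5% → the combination therapy
Moderate smokers: the combination therapy 7/12 = 58.3%, the gum 7/16 = 43.8% → the combination therapy
Heavy smokers: the combination therapy 25/59 = 42.4%, the gum 1/5 = 20.0% → the combination therapy
Overall: the combination therapy 36/77 = 46.8%, the gum 60/107 = 56.1% → the gum
The combination therapy wins each dependence group but the gum wins overall — the comparison reverses. The combination therapy's participants skew toward heavy smokers, which has a lower base rate.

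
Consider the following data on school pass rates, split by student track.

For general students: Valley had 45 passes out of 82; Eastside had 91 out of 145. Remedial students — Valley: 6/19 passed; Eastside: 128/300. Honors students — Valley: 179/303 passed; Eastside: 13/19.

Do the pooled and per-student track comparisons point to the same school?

General: Valley 45/82 = 54.9%, Eastside 91/145 = 62.8% → Eastside
Remedial: Valley 6/19 = 31.6%, Eastside 128/300 = 42.7% → Eastside
Honors: Valley 179/303 = 59.1%, Eastside 13/19 = 68.4% → Eastside
Overall: Valley 230/404 = 56.9%, Eastside 232/464 = 50.0% → Valley
Eastside wins each student group but Valley wins overall — the comparison reverses. Eastside's students skew toward remedial, which has a lower base rate.

No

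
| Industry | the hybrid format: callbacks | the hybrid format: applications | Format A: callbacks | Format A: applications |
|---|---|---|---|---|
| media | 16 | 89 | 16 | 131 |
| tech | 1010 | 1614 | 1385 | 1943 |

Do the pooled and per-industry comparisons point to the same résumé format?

Media: the hybrid format 16/89 = 18.0%, Format A 16/131 = 12.2% → the hybrid format
Tech: the hybrid format 1010/1614 = 62.6%, Format A 1385/1943 = 71.3% → Format A
Overall: the hybrid format 1026/1703 = 60.2%, Format A 1401/2074 = 67.6% → Format A
Neither sweeps: the hybrid format wins 1 of 2 groups, Format A wins 1. Format A wins overall but not every group — no Simpson reversal.

No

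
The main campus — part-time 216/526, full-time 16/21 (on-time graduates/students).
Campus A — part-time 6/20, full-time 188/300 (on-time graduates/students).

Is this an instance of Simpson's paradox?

Yes

Part-time: the main campus 216/526 = 41.1%, Campus A 6/20 = 30.0% → the main campus
Full-time: the main campus 16/21 = 76.2%, Campus A 188/300 = 62.7% → the main campus
Overall: the main campus 232/547 = 42.4%, Campus A 194/320 = 60.6% → Campus A
The main campus wins each enrollment group but Campus A wins overall — the comparison reverses. The main campus's students skew toward part-time, which has a lower base rate.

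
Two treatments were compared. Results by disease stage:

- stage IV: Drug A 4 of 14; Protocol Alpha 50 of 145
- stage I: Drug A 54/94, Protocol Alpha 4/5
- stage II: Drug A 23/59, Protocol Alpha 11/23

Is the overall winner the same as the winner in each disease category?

No

Stage IV: Drug A 4/14 = 28.6%, Protocol Alpha 50/145 = 34.5% → Protocol Alpha
Stage I: Drug A 54/94 = 57.4%, Protocol Alpha 4/5 = 80.0% → Protocol Alpha
Stage II: Drug A 23/59 = 39.0%, Protocol Alpha 11/23 = 47.8% → Protocol Alpha
Overall: Drug A 81/167 = 48.5%, Protocol Alpha 65/173 = 37.6% → Drug A
Protocol Alpha wins each disease group but Drug A wins overall — the comparison reverses. Protocol Alpha's patients skew toward stage IV, which has a lower base rate.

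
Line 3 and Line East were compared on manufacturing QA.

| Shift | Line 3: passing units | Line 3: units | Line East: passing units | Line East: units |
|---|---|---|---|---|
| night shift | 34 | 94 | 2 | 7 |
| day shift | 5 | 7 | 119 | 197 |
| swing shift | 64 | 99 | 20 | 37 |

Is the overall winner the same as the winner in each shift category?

Night shift: Line 3 34/94 = 36.2%, Line East 2/7 = 28.6% → Line 3
Day shift: Line 3 5/7 = 71.4%, Line East 119/197 = 60.4% → Line 3
Swing shift: Line 3 64/99 = 64.6%, Line East 20/37 = 54.1% → Line 3
Overall: Line 3 103/200 = 51.5%, Line East 141/241 = 58.5% → Line East
Line 3 wins each shift group but Line East wins overall — the comparison reverses. Line 3's units skew toward night shift, which has a lower base rate.

No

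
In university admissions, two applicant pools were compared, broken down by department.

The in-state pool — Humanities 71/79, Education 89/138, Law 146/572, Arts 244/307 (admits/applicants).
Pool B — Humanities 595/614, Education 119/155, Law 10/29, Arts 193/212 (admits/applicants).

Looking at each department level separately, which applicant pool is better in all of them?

Pool B

Humanities: the in-state pool 71/79 = 89.9%, Pool B 595/614 = 96.9% → Pool B
Education: the in-state pool 89/138 = 64.5%, Pool B 119/155 = 76.8% → Pool B
Law: the in-state pool 146/572 = 25.5%, Pool B 10/29 = 34.5% → Pool B
Arts: the in-state pool 244/307 = 79.5%, Pool B 193/212 = 91.0% → Pool B
Pool B has the higher rate in all 4 groups.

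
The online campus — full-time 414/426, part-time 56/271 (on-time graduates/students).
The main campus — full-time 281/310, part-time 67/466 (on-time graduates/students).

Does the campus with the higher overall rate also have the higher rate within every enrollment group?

Yes

Full-time: the online campus 414/426 = 97.2%, the main campus 281/310 = 90.6% → the online campus
Part-time: the online campus 56/271 = 20.7%, the main campus 67/466 = 14.4% → the online campus
Overall: the online campus 470/697 = 67.4%, the main campus 348/776 = 44.8% → the online campus
The online campus wins overall and in every enrollment group — no reversal.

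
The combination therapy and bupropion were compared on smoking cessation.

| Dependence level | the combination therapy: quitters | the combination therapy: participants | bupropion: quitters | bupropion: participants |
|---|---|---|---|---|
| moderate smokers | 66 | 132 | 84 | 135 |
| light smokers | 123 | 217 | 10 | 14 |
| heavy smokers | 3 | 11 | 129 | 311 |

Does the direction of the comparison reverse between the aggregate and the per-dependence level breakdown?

Yes

Moderate smokers: the combination therapy 66/132 = 50.0%, bupropion 84/135 = 62.2% → bupropion
Light smokers: the combination therapy 123/217 = 56.7%, bupropion 10/14 = 71.4% → bupropion
Heavy smokers: the combination therapy 3/11 = 27.3%, bupropion 129/311 = 41.5% → bupropion
Overall: the combination therapy 192/360 = 53.3%, bupropion 223/460 = 48.5% → the combination therapy
Bupropion wins each dependence group but the combination therapy wins overall — the comparison reverses. Bupropion's participants skew toward heavy smokers, which has a lower base rate.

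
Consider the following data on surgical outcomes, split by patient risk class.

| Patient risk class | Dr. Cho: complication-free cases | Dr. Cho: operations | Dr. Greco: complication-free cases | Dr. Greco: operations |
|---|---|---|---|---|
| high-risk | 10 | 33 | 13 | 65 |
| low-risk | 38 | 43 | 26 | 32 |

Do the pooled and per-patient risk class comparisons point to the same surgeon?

High-risk: Dr. Cho 10/33 = 30.3%, Dr. Greco 13/65 = 20.0% → Dr. Cho
Low-risk: Dr. Cho 38/43 = 88.4%, Dr. Greco 26/32 = 81.2% → Dr. Cho
Overall: Dr. Cho 48/76 = 63.2%, Dr. Greco 39/97 = 40.2% → Dr. Cho
Dr. Cho wins overall and in every patient risk group — no reversal.

Yes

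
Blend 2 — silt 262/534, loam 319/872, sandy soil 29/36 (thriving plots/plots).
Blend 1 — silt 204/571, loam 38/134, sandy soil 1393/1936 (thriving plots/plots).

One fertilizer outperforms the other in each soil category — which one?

Blend 2

Silt: Blend 2 262/534 = 49.1%, Blend 1 204/571 = 35.7% → Blend 2
Loam: Blend 2 319/872 = 36.6%, Blend 1 38/134 = 28.4% → Blend 2
Sandy soil: Blend 2 29/36 = 80.6%, Blend 1 1393/1936 = 72.0% → Blend 2
Blend 2 has the higher rate in all 3 groups.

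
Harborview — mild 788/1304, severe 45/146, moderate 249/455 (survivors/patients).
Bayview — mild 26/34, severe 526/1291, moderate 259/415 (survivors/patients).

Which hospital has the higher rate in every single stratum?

Bayview

Mild: Harborview 788/1304 = 60.4%, Bayview 26/34 = 76.5% → Bayview
Severe: Harborview 45/146 = 30.8%, Bayview 526/1291 = 40.7% → Bayview
Moderate: Harborview 249/455 = 54.7%, Bayview 259/415 = 62.4% → Bayview
Bayview has the higher rate in all 3 groups.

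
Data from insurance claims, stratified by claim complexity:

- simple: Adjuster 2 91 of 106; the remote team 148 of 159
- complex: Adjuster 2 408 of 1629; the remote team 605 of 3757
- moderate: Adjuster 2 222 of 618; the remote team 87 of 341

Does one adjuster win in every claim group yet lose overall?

No

Simple: Adjuster 2 91/106 = 85.8%, the remote team 148/159 = 93.1% → the remote team
Complex: Adjuster 2 408/1629 = 25.0%, the remote team 605/3757 = 16.1% → Adjuster 2
Moderate: Adjuster 2 222/618 = 35.9%, the remote team 87/341 = 25.5% → Adjuster 2
Overall: Adjuster 2 721/2353 = 30.6%, the remote team 840/4257 = 19.7% → Adjuster 2
Neither sweeps: Adjuster 2 wins 2 of 3 groups, the remote team wins 1. Adjuster 2 wins overall but not every group — no Simpson reversal.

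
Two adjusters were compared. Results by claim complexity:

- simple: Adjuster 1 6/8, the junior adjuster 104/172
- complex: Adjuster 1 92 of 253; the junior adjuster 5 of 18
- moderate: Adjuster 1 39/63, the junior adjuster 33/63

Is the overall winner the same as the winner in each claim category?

No

Simple: Adjuster 1 6/8 = 75.0%, the junior adjuster 104/172 = 60.5% → Adjuster 1
Complex: Adjuster 1 92/253 = 36.4%, the junior adjuster 5/18 = 27.8% → Adjuster 1
Moderate: Adjuster 1 39/63 = 61.9%, the junior adjuster 33/63 = 52.4% → Adjuster 1
Overall: Adjuster 1 137/324 = 42.3%, the junior adjuster 142/253 = 56.1% → the junior adjuster
Adjuster 1 wins each claim group but the junior adjuster wins overall — the comparison reverses. Adjuster 1's claims skew toward complex, which has a lower base rate.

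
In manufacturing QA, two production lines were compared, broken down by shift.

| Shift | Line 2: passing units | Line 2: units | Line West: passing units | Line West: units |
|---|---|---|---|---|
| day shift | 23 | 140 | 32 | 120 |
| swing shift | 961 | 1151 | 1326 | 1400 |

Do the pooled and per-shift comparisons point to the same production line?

Day shift: Line 2 23/140 = 16.4%, Line West 32/120 = 26.7% → Line West
Swing shift: Line 2 961/1151 = 83.5%, Line West 1326/1400 = 94.7% → Line West
Overall: Line 2 984/1291 = 76.2%, Line West 1358/1520 = 89.3% → Line West
Line West wins overall and in every shift group — no reversal.

Yes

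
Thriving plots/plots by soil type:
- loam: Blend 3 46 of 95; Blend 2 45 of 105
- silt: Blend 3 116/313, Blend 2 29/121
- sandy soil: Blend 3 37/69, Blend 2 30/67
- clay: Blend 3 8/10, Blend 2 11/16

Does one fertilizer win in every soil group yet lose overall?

No

Loam: Blend 3 46/95 = 48.4%, Blend 2 45/105 = 42.9% → Blend 3
Silt: Blend 3 116/313 = 37.1%, Blend 2 29/121 = 24.0% → Blend 3
Sandy soil: Blend 3 37/69 = 53.6%, Blend 2 30/67 = 44.8% → Blend 3
Clay: Blend 3 8/10 = 80.0%, Blend 2 11/16 = 68.8% → Blend 3
Overall: Blend 3 207/487 = 42.5%, Blend 2 115/309 = 37.2% → Blend 3
Blend 3 wins overall and in every soil group — no reversal.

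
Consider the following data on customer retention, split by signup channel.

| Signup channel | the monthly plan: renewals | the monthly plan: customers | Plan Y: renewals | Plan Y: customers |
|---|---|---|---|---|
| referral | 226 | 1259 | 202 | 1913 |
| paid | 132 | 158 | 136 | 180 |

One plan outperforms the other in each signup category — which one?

Referral: the monthly plan 226/1259 = 18.0%, Plan Y 202/1913 = 10.6% → the monthly plan
Paid: the monthly plan 132/158 = 83.5%, Plan Y 136/180 = 75.6% → the monthly plan
The monthly plan has the higher rate in both groups.

the monthly plan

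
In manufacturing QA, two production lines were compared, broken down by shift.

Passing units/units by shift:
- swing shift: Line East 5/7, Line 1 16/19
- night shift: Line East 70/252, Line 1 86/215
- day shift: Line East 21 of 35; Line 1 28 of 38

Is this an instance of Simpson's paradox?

Swing shift: Line East 5/7 = 71.4%, Line 1 16/19 = 84.2% → Line 1
Night shift: Line East 70/252 = 27.8%, Line 1 86/215 = 40.0% → Line 1
Day shift: Line East 21/35 = 60.0%, Line 1 28/38 = 73.7% → Line 1
Overall: Line East 96/294 = 32.7%, Line 1 130/272 = 47.8% → Line 1
Line 1 wins overall and in every shift group — no reversal.

No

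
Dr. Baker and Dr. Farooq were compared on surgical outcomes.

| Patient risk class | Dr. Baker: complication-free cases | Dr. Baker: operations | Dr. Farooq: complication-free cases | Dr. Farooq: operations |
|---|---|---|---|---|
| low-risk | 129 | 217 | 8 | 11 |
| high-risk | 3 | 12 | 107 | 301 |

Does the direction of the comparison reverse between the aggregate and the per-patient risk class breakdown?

Yes

Low-risk: Dr. Baker 129/217 = 59.4%, Dr. Farooq 8/11 = 72.7% → Dr. Farooq
High-risk: Dr. Baker 3/12 = 25.0%, Dr. Farooq 107/301 = 35.5% → Dr. Farooq
Overall: Dr. Baker 132/229 = 57.6%, Dr. Farooq 115/312 = 36.9% → Dr. Baker
Dr. Farooq wins each patient risk group but Dr. Baker wins overall — the comparison reverses. Dr. Farooq's operations skew toward high-risk, which has a lower base rate.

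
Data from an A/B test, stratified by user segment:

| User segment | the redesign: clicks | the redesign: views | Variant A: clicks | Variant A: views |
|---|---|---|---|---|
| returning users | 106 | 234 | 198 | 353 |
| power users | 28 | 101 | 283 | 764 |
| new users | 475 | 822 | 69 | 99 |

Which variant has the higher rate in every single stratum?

Variant A

Returning users: the redesign 106/234 = 45.3%, Variant A 198/353 = 56.1% → Variant A
Power users: the redesign 28/101 = 27.7%, Variant A 283/764 = 37.0% → Variant A
New users: the redesign 475/822 = 57.8%, Variant A 69/99 = 69.7% → Variant A
Variant A has the higher rate in all 3 groups.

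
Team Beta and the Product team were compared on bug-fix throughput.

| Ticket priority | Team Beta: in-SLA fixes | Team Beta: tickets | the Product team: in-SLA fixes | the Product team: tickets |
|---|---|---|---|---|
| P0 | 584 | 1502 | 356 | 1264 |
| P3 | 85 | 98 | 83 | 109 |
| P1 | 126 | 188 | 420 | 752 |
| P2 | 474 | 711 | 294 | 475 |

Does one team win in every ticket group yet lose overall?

No

P0: Team Beta 584/1502 = 38.9%, the Product team 356/1264 = 28.2% → Team Beta
P3: Team Beta 85/98 = 86.7%, the Product team 83/109 = 76.1% → Team Beta
P1: Team Beta 126/188 = 67.0%, the Product team 420/752 = 55.9% → Team Beta
P2: Team Beta 474/711 = 66.7%, the Product team 294/475 = 61.9% → Team Beta
Overall: Team Beta 1269/2499 = 50.8%, the Product team 1153/2600 = 44.3% → Team Beta
Team Beta wins overall and in every ticket group — no reversal.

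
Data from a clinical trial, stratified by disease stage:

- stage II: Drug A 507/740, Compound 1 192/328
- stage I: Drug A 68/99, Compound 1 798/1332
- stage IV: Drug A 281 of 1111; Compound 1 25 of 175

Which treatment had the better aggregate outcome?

Compound 1

Stage II: Drug A 507/740 = 68.5%, Compound 1 192/328 = 58.5% → Drug A
Stage I: Drug A 68/99 = 68.7%, Compound 1 798/1332 = 59.9% → Drug A
Stage IV: Drug A 281/1111 = 25.3%, Compound 1 25/175 = 14.3% → Drug A
Overall: Drug A 856/1950 = 43.9%, Compound 1 1015/1835 = 55.3% → Compound 1
(Drug A wins every disease group but Compound 1 wins overall — Drug A's patients skew toward the low-rate stage IV group.)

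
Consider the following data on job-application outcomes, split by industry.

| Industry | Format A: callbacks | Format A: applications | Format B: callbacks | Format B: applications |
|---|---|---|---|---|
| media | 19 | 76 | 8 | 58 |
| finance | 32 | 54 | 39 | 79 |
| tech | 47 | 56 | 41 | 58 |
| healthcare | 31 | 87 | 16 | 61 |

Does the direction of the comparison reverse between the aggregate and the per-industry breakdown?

No

Media: Format A 19/76 = 25.0%, Format B 8/58 = 13.8% → Format A
Finance: Format A 32/54 = 59.3%, Format B 39/79 = 49.4% → Format A
Tech: Format A 47/56 = 83.9%, Format B 41/58 = 70.7% → Format A
Healthcare: Format A 31/87 = 35.6%, Format B 16/61 = 26.2% → Format A
Overall: Format A 129/273 = 47.3%, Format B 104/256 = 40.6% → Format A
Format A wins overall and in every industry group — no reversal.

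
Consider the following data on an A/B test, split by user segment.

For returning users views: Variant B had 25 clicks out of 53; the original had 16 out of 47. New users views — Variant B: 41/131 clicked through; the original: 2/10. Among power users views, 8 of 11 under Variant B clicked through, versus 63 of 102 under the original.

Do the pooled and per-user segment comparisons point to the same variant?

No

Returning users: Variant B 25/53 = 47.2%, the original 16/47 = 34.0% → Variant B
New users: Variant B 41/131 = 31.3%, the original 2/10 = 20.0% → Variant B
Power users: Variant B 8/11 = 72.7%, the original 63/102 = 61.8% → Variant B
Overall: Variant B 74/195 = 37.9%, the original 81/159 = 50.9% → the original
Variant B wins each user group but the original wins overall — the comparison reverses. Variant B's views skew toward new users, which has a lower base rate.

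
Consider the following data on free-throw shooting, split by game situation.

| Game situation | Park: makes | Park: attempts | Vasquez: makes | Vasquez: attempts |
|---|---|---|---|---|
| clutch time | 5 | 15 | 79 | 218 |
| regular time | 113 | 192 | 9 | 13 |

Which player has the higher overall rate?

Park

Clutch time: Park 5/15 = 33.3%, Vasquez 79/218 = 36.2% → Vasquez
Regular time: Park 113/192 = 58.9%, Vasquez 9/13 = 69.2% → Vasquez
Overall: Park 118/207 = 57.0%, Vasquez 88/231 = 38.1% → Park
(Vasquez wins every game group but Park wins overall — Vasquez's attempts skew toward the low-rate clutch time group.)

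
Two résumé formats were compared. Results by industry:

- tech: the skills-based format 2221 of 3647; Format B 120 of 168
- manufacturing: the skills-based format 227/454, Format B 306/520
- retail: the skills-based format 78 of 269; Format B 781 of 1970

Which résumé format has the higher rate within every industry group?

Format B

Tech: the skills-based format 2221/3647 = 60.9%, Format B 120/168 = 71.4% → Format B
Manufacturing: the skills-based format 227/454 = 50.0%, Format B 306/520 = 58.8% → Format B
Retail: the skills-based format 78/269 = 29.0%, Format B 781/1970 = 39.6% → Format B
Format B has the higher rate in all 3 groups.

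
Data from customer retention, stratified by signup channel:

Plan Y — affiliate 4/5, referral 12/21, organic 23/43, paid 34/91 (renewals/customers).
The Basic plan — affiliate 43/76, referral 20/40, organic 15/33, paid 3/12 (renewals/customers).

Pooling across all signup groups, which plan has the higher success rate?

the Basic plan

Affiliate: Plan Y 4/5 = 80.0%, the Basic plan 43/76 = 56.6% → Plan Y
Referral: Plan Y 12/21 = 57.1%, the Basic plan 20/40 = 50.0% → Plan Y
Organic: Plan Y 23/43 = 53.5%, the Basic plan 15/33 = 45.5% → Plan Y
Paid: Plan Y 34/91 = 37.4%, the Basic plan 3/12 = 25.0% → Plan Y
Overall: Plan Y 73/160 = 45.6%, the Basic plan 81/161 = 50.3% → the Basic plan
(Plan Y wins every signup group but the Basic plan wins overall — Plan Y's customers skew toward the low-rate paid group.)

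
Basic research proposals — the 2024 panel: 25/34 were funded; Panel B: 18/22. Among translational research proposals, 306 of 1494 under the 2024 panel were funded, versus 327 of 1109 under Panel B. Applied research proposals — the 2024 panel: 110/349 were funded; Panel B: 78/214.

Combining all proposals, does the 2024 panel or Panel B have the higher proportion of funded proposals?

Panel B

Basic research: the 2024 panel 25/34 = 73.5%, Panel B 18/22 = 81.8% → Panel B
Translational research: the 2024 panel 306/1494 = 20.5%, Panel B 327/1109 = 29.5% → Panel B
Applied research: the 2024 panel 110/349 = 31.5%, Panel B 78/214 = 36.4% → Panel B
Overall: the 2024 panel 441/1877 = 23.5%, Panel B 423/1345 = 31.4% → Panel B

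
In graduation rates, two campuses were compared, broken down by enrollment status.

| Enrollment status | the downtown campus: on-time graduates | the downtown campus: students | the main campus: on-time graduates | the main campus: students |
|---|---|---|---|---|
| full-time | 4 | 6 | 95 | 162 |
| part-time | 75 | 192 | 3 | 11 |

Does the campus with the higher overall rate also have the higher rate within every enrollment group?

Full-time: the downtown campus 4/6 = 66.7%, the main campus 95/162 = 58.6% → the downtown campus
Part-time: the downtown campus 75/192 = 39.1%, the main campus 3/11 = 27.3% → the downtown campus
Overall: the downtown campus 79/198 = 39.9%, the main campus 98/173 = 56.6% → the main campus
The downtown campus wins each enrollment group but the main campus wins overall — the comparison reverses. The downtown campus's students skew toward part-time, which has a lower base rate.

No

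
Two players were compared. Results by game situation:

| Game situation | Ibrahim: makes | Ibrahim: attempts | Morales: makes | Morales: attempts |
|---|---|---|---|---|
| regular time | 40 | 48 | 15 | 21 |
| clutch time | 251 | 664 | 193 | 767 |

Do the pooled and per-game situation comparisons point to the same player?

Yes

Regular time: Ibrahim 40/48 = 83.3%, Morales 15/21 = 71.4% → Ibrahim
Clutch time: Ibrahim 251/664 = 37.8%, Morales 193/767 = 25.2% → Ibrahim
Overall: Ibrahim 291/712 = 40.9%, Morales 208/788 = 26.4% → Ibrahim
Ibrahim wins overall and in every game group — no reversal.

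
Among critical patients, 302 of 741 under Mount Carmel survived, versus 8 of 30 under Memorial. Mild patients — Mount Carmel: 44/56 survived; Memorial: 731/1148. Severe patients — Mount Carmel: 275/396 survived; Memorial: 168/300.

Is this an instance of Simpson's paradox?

Critical: Mount Carmel 302/741 = 40.8%, Memorial 8/30 = 26.7% → Mount Carmel
Mild: Mount Carmel 44/56 = 78.6%, Memorial 731/1148 = 63.7% → Mount Carmel
Severe: Mount Carmel 275/396 = 69.4%, Memorial 168/300 = 56.0% → Mount Carmel
Overall: Mount Carmel 621/1193 = 52.1%, Memorial 907/1478 = 61.4% → Memorial
Mount Carmel wins each case group but Memorial wins overall — the comparison reverses. Mount Carmel's patients skew toward critical, which has a lower base rate.

Yes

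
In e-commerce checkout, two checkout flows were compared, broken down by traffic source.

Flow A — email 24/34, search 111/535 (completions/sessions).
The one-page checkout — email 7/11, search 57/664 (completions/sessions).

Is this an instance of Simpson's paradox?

Email: Flow A 24/34 = 70.6%, the one-page checkout 7/11 = 63.6% → Flow A
Search: Flow A 111/535 = 20.7%, the one-page checkout 57/664 = 8.6% → Flow A
Overall: Flow A 135/569 = 23.7%, the one-page checkout 64/675 = 9.5% → Flow A
Flow A wins overall and in every traffic group — no reversal.

No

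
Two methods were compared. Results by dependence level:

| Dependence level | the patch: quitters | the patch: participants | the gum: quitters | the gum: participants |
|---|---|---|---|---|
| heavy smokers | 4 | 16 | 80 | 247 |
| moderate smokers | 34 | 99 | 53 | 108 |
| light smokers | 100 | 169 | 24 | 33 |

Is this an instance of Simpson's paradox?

Yes

Heavy smokers: the patch 4/16 = 25.0%, the gum 80/247 = 32.4% → the gum
Moderate smokers: the patch 34/99 = 34.3%, the gum 53/108 = 49.1% → the gum
Light smokers: the patch 100/169 = 59.2%, the gum 24/33 = 72.7% → the gum
Overall: the patch 138/284 = 48.6%, the gum 157/388 = 40.5% → the patch
The gum wins each dependence group but the patch wins overall — the comparison reverses. The gum's participants skew toward heavy smokers, which has a lower base rate.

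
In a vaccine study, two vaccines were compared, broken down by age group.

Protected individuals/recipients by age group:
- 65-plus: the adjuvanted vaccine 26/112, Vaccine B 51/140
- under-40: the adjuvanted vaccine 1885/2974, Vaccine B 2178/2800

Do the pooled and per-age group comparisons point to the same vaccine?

Yes

65-plus: the adjuvanted vaccine 26/112 = 23.2%, Vaccine B 51/140 = 36.4% → Vaccine B
Under-40: the adjuvanted vaccine 1885/2974 = 63.4%, Vaccine B 2178/2800 = 77.8% → Vaccine B
Overall: the adjuvanted vaccine 1911/3086 = 61.9%, Vaccine B 2229/2940 = 75.8% → Vaccine B
Vaccine B wins overall and in every age group — no reversal.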